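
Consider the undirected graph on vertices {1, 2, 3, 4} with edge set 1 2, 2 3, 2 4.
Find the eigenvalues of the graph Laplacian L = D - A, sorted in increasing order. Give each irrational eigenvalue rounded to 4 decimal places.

Reading degrees in the order [1, 2, 3, 4] gives [1, 3, 1, 1]; set D = diag(1, 3, 1, 1) and form L = D - A. L is symmetric positive semidefinite, so every eigenvalue is real and nonnegative.

[0, 1, 1, 4]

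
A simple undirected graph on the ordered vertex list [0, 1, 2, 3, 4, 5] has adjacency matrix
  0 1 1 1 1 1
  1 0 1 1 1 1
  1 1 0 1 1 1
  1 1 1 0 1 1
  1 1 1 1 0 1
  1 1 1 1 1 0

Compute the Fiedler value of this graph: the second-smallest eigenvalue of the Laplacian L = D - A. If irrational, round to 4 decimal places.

6

Reading degrees in the order [0, 1, 2, 3, 4, 5] gives [5, 5, 5, 5, 5, 5]; set D = diag(5, 5, 5, 5, 5, 5) and form L = D - A. The smallest Laplacian eigenvalue is always 0. The next one, lambda_2 = 6, measures how hard the graph is to disconnect: larger values mean better connectivity. By the matrix-tree theorem the graph has (1/6) * product of the nonzero eigenvalues = 1296 spanning trees. The largest eigenvalue, 6, is at most the vertex count 6.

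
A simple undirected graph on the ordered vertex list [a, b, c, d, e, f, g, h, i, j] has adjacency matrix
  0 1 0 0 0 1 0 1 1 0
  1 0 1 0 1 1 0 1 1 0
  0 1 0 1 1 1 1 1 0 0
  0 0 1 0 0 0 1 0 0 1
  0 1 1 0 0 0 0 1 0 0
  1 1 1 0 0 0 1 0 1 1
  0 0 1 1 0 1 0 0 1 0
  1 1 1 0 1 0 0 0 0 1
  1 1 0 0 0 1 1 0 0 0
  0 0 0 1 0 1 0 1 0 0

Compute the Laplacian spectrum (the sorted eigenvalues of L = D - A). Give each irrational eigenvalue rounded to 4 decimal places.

[0, 1.9536, 2.3920, 2.9733, 4.3460, 5.0755, 5.8736, 6, 7.4583, 7.9275]

With the vertex order [a, b, c, d, e, f, g, h, i, j], the degrees are [4, 6, 6, 3, 3, 6, 4, 5, 4, 3], giving D = diag(4, 6, 6, 3, 3, 6, 4, 5, 4, 3) and L = D - A. L is symmetric positive semidefinite, so every eigenvalue is real and nonnegative. The single zero eigenvalue shows the graph is connected. By the matrix-tree theorem the graph has (1/10) * product of the nonzero eigenvalues = 63864 spanning trees. The eigenvalues sum to 44, which equals trace(L) = 2|E|.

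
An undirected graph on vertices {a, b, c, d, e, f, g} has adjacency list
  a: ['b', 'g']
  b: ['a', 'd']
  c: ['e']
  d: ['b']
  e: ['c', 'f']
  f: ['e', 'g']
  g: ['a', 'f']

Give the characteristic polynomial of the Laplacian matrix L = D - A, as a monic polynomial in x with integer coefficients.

x^7 - 12x^6 + 55x^5 - 120x^4 + 126x^3 - 56x^2 + 7x

Each diagonal entry of L is the vertex degree and each off-diagonal entry is -1 where an edge is present, 0 otherwise; in the order [a, b, c, d, e, f, g] the diagonal is [2, 2, 1, 1, 2, 2, 2]. Computing det(xI - L) by cofactor expansion (or equivalently via sum-over-permutations) gives x^7 - 12x^6 + 55x^5 - 120x^4 + 126x^3 - 56x^2 + 7x. The coefficient of x^6 equals -trace(L) = -12, matching the sum of degrees. The eigenvalues sum to 12, which equals trace(L) = 2|E|.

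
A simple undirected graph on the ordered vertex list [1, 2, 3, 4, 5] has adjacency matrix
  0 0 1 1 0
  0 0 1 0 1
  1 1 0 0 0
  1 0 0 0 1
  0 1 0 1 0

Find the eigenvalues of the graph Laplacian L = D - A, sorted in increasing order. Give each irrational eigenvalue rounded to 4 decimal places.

[0, 1.3820, 1.3820, 3.6180, 3.6180]

Reading degrees in the order [1, 2, 3, 4, 5] gives [2, 2, 2, 2, 2]; set D = diag(2, 2, 2, 2, 2) and form L = D - A. L is symmetric positive semidefinite, so every eigenvalue is real and nonnegative. The single zero eigenvalue shows the graph is connected. By the matrix-tree theorem the graph has (1/5) * product of the nonzero eigenvalues = 5 spanning trees.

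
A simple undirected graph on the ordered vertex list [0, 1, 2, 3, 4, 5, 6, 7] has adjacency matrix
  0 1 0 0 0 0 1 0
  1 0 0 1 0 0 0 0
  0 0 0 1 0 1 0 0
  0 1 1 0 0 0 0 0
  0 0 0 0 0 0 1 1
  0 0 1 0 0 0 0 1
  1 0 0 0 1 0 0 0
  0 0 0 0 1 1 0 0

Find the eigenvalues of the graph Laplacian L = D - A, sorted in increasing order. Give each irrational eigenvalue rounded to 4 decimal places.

[0, 0.5858, 0.5858, 2, 2, 3.4142, 3.4142, 4]

Each diagonal entry of L is the vertex degree and each off-diagonal entry is -1 where an edge is present, 0 otherwise; in the order [0, 1, 2, 3, 4, 5, 6, 7] the diagonal is [2, 2, 2, 2, 2, 2, 2, 2]. Diagonalising L (or applying a numerical eigensolver to the 8x8 matrix) gives the spectrum above. The single zero eigenvalue shows the graph is connected. The eigenvalues sum to 16, which equals trace(L) = 2|E|.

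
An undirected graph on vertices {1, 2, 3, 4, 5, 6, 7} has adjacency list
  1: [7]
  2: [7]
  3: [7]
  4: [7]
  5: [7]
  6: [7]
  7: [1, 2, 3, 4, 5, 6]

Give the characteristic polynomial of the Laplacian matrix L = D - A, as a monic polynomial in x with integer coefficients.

Each diagonal entry of L is the vertex degree and each off-diagonal entry is -1 where an edge is present, 0 otherwise; in the order [1, 2, 3, 4, 5, 6, 7] the diagonal is [1, 1, 1, 1, 1, 1, 6]. The eigenvalues of L are [0, 1, 1, 1, 1, 1, 7]; the characteristic polynomial is the product of (x - lambda_i), which multiplies out to x^7 - 12x^6 + 45x^5 - 80x^4 + 75x^3 - 36x^2 + 7x. The constant term is 0 because L is singular (the all-ones vector lies in its kernel). The largest eigenvalue, 7, is at most the vertex count 7.

x^7 - 12x^6 + 45x^5 - 80x^4 + 75x^3 - 36x^2 + 7x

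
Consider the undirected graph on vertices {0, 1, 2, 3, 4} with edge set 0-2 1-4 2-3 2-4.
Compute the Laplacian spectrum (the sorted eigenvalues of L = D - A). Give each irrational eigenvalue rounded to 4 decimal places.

With the vertex order [0, 1, 2, 3, 4], the degrees are [1, 1, 3, 1, 2], giving D = diag(1, 1, 3, 1, 2) and L = D - A. Since every row of L sums to 0, the all-ones vector is in the kernel and 0 is an eigenvalue. The single zero eigenvalue shows the graph is connected. The largest eigenvalue, 4.1701, is at most the vertex count 5. There is one zero in the spectrum, matching the 1 component.

[0, 0.5188, 1, 2.3111, 4.1701]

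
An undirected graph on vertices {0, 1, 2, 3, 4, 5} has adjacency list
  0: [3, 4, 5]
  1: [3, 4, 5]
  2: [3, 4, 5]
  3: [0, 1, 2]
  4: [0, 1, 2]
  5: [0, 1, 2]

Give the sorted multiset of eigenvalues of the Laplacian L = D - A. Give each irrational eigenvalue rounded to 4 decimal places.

With the vertex order [0, 1, 2, 3, 4, 5], the degrees are [3, 3, 3, 3, 3, 3], giving D = diag(3, 3, 3, 3, 3, 3) and L = D - A. Diagonalising L (or applying a numerical eigensolver to the 6x6 matrix) gives the spectrum above. The single zero eigenvalue shows the graph is connected.

[0, 3, 3, 3, 3, 6]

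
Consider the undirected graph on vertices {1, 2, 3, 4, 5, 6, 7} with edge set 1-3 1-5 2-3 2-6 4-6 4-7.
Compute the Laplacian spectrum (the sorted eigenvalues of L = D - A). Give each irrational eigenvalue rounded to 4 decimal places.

[0, 0.1981, 0.7530, 1.5550, 2.4450, 3.2470, 3.8019]

Reading degrees in the order [1, 2, 3, 4, 5, 6, 7] gives [2, 2, 2, 2, 1, 2, 1]; set D = diag(2, 2, 2, 2, 1, 2, 1) and form L = D - A. Since every row of L sums to 0, the all-ones vector is in the kernel and 0 is an eigenvalue. The single zero eigenvalue shows the graph is connected. The eigenvalues sum to 12, which equals trace(L) = 2|E|.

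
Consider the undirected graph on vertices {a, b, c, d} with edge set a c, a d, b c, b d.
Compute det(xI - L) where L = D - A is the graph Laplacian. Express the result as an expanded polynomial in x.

x^4 - 8x^3 + 20x^2 - 16x

With the vertex order [a, b, c, d], the degrees are [2, 2, 2, 2], giving D = diag(2, 2, 2, 2) and L = D - A. L has integer entries, so p(x) = det(xI - L) has integer coefficients. Expanding the determinant yields x^4 - 8x^3 + 20x^2 - 16x. The constant term is 0 because L is singular (the all-ones vector lies in its kernel). By the matrix-tree theorem the graph has (1/4) * product of the nonzero eigenvalues = 4 spanning trees. The eigenvalues sum to 8, which equals trace(L) = 2|E|.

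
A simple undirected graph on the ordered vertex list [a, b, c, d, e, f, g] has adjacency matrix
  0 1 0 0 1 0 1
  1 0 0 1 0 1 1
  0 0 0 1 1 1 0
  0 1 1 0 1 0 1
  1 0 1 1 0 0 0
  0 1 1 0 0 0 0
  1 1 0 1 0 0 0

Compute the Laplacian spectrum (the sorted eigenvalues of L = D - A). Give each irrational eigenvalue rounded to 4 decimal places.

[0, 1.5858, 2.1522, 3.2346, 4.4142, 4.7654, 5.8478]

With the vertex order [a, b, c, d, e, f, g], the degrees are [3, 4, 3, 4, 3, 2, 3], giving D = diag(3, 4, 3, 4, 3, 2, 3) and L = D - A. Since every row of L sums to 0, the all-ones vector is in the kernel and 0 is an eigenvalue. The single zero eigenvalue shows the graph is connected. The eigenvalues sum to 22, which equals trace(L) = 2|E|.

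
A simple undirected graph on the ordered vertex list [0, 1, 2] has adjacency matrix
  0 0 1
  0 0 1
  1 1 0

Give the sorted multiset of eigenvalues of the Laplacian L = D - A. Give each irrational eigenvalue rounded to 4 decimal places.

[0, 1, 3]

Each diagonal entry of L is the vertex degree and each off-diagonal entry is -1 where an edge is present, 0 otherwise; in the order [0, 1, 2] the diagonal is [1, 1, 2]. L is symmetric positive semidefinite, so every eigenvalue is real and nonnegative. The single zero eigenvalue shows the graph is connected. The eigenvalues sum to 4, which equals trace(L) = 2|E|. There is one zero in the spectrum, matching the 1 component.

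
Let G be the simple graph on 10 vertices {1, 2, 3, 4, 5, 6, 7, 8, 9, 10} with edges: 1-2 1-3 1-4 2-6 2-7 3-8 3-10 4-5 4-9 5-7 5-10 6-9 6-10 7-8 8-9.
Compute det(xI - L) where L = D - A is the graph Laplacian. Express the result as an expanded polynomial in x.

Each diagonal entry of L is the vertex degree and each off-diagonal entry is -1 where an edge is present, 0 otherwise; in the order [1, 2, 3, 4, 5, 6, 7, 8, 9, 10] the diagonal is [3, 3, 3, 3, 3, 3, 3, 3, 3, 3]. Computing det(xI - L) by cofactor expansion (or equivalently via sum-over-permutations) gives x^10 - 30x^9 + 390x^8 - 2880x^7 + 13305x^6 - 39882x^5 + 77640x^4 - 94800x^3 + 66000x^2 - 20000x. The constant term is 0 because L is singular (the all-ones vector lies in its kernel). The largest eigenvalue, 5, is at most the vertex count 10.

x^10 - 30x^9 + 390x^8 - 2880x^7 + 13305x^6 - 39882x^5 + 77640x^4 - 94800x^3 + 66000x^2 - 20000x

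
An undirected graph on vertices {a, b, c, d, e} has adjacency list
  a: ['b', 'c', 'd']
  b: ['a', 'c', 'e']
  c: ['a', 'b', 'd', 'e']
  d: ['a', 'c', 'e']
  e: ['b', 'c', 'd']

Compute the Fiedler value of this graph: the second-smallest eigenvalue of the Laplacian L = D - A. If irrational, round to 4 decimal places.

3

Each diagonal entry of L is the vertex degree and each off-diagonal entry is -1 where an edge is present, 0 otherwise; in the order [a, b, c, d, e] the diagonal is [3, 3, 4, 3, 3]. The sorted Laplacian eigenvalues are [0, 3, 3, 5, 5]; the algebraic connectivity is the second entry, 3.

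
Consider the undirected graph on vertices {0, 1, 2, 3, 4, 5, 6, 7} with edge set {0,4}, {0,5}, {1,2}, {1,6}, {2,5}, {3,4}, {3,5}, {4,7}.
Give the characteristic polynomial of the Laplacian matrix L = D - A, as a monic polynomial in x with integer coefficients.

x^8 - 16x^7 + 102x^6 - 332x^5 + 586x^4 - 546x^3 + 236x^2 - 32x

With the vertex order [0, 1, 2, 3, 4, 5, 6, 7], the degrees are [2, 2, 2, 2, 3, 3, 1, 1], giving D = diag(2, 2, 2, 2, 3, 3, 1, 1) and L = D - A. L has integer entries, so p(x) = det(xI - L) has integer coefficients. Expanding the determinant yields x^8 - 16x^7 + 102x^6 - 332x^5 + 586x^4 - 546x^3 + 236x^2 - 32x. The coefficient of x^7 equals -trace(L) = -16, matching the sum of degrees. The largest eigenvalue, 4.7831, is at most the vertex count 8.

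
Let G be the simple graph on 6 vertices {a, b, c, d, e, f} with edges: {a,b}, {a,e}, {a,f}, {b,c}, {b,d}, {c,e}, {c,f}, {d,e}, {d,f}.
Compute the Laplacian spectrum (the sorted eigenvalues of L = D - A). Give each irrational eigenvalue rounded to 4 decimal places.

[0, 3, 3, 3, 3, 6]

Each diagonal entry of L is the vertex degree and each off-diagonal entry is -1 where an edge is present, 0 otherwise; in the order [a, b, c, d, e, f] the diagonal is [3, 3, 3, 3, 3, 3]. Diagonalising L (or applying a numerical eigensolver to the 6x6 matrix) gives the spectrum above. The eigenvalues sum to 18, which equals trace(L) = 2|E|. The largest eigenvalue, 6, is at most the vertex count 6.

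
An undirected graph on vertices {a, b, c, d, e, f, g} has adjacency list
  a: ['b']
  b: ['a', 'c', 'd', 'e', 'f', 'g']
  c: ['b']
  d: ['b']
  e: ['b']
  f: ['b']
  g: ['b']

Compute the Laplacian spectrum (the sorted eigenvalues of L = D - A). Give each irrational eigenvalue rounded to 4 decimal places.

With the vertex order [a, b, c, d, e, f, g], the degrees are [1, 6, 1, 1, 1, 1, 1], giving D = diag(1, 6, 1, 1, 1, 1, 1) and L = D - A. Diagonalising L (or applying a numerical eigensolver to the 7x7 matrix) gives the spectrum above. The single zero eigenvalue shows the graph is connected. The largest eigenvalue, 7, is at most the vertex count 7.

[0, 1, 1, 1, 1, 1, 7]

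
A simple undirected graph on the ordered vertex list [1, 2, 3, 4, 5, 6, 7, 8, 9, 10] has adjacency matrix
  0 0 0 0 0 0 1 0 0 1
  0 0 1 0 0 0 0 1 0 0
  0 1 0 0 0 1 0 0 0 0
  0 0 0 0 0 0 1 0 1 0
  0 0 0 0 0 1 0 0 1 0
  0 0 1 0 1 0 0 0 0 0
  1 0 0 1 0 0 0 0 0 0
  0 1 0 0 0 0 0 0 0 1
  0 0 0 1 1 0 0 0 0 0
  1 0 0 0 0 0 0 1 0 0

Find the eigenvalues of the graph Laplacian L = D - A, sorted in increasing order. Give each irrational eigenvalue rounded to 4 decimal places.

[0, 0.3820, 0.3820, 1.3820, 1.3820, 2.6180, 2.6180, 3.6180, 3.6180, 4]

With the vertex order [1, 2, 3, 4, 5, 6, 7, 8, 9, 10], the degrees are [2, 2, 2, 2, 2, 2, 2, 2, 2, 2], giving D = diag(2, 2, 2, 2, 2, 2, 2, 2, 2, 2) and L = D - A. Diagonalising L (or applying a numerical eigensolver to the 10x10 matrix) gives the spectrum above. The single zero eigenvalue shows the graph is connected. The largest eigenvalue, 4, is at most the vertex count 10.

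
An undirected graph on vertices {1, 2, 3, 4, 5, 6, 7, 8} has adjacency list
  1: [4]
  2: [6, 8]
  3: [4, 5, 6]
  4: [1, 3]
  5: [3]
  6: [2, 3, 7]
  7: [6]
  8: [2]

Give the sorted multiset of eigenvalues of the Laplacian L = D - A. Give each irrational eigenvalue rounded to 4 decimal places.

With the vertex order [1, 2, 3, 4, 5, 6, 7, 8], the degrees are [1, 2, 3, 2, 1, 3, 1, 1], giving D = diag(1, 2, 3, 2, 1, 3, 1, 1) and L = D - A. The multiplicity of 0 as a Laplacian eigenvalue equals the number of connected components. The single zero eigenvalue shows the graph is connected. The eigenvalues sum to 14, which equals trace(L) = 2|E|.

[0, 0.2509, 0.5858, 0.7287, 2, 2.3349, 3.4142, 4.6855]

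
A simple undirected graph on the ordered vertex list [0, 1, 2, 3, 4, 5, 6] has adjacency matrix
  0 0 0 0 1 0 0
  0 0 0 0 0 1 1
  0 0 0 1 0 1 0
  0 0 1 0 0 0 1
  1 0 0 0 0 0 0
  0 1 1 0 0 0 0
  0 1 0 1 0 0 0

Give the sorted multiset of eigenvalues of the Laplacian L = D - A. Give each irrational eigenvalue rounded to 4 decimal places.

[0, 0, 1.3820, 1.3820, 2, 3.6180, 3.6180]

Reading degrees in the order [0, 1, 2, 3, 4, 5, 6] gives [1, 2, 2, 2, 1, 2, 2]; set D = diag(1, 2, 2, 2, 1, 2, 2) and form L = D - A. L is symmetric positive semidefinite, so every eigenvalue is real and nonnegative. The 2 zero eigenvalues correspond to the 2 connected components. There are 2 zeros in the spectrum, matching the 2 components.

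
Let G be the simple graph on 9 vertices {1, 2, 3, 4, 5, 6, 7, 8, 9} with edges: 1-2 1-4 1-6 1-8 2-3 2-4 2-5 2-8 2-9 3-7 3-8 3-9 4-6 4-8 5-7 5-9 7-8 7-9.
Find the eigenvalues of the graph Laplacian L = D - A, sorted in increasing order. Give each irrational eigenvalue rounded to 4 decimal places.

[0, 1.0554, 2.8864, 3.5373, 4.5371, 5, 5.2134, 6.4021, 7.3681]

Each diagonal entry of L is the vertex degree and each off-diagonal entry is -1 where an edge is present, 0 otherwise; in the order [1, 2, 3, 4, 5, 6, 7, 8, 9] the diagonal is [4, 6, 4, 4, 3, 2, 4, 5, 4]. Diagonalising L (or applying a numerical eigensolver to the 9x9 matrix) gives the spectrum above. The single zero eigenvalue shows the graph is connected. By the matrix-tree theorem the graph has (1/9) * product of the nonzero eigenvalues = 6680 spanning trees.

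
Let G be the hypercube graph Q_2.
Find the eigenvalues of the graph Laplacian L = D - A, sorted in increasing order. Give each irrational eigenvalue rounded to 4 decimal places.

The graph has 4 vertices and degree multiset [2, 2, 2, 2]; D is the diagonal matrix of degrees and L = D - A. L is symmetric positive semidefinite, so every eigenvalue is real and nonnegative. The single zero eigenvalue shows the graph is connected. The largest eigenvalue, 4, is at most the vertex count 4. There is one zero in the spectrum, matching the 1 component.

[0, 2, 2, 4]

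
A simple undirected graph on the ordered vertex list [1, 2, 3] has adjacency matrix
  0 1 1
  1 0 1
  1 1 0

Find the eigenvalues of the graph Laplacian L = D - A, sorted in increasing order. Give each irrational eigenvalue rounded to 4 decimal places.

Reading degrees in the order [1, 2, 3] gives [2, 2, 2]; set D = diag(2, 2, 2) and form L = D - A. L is symmetric positive semidefinite, so every eigenvalue is real and nonnegative. There is one zero in the spectrum, matching the 1 component. The eigenvalues sum to 6, which equals trace(L) = 2|E|.

[0, 3, 3]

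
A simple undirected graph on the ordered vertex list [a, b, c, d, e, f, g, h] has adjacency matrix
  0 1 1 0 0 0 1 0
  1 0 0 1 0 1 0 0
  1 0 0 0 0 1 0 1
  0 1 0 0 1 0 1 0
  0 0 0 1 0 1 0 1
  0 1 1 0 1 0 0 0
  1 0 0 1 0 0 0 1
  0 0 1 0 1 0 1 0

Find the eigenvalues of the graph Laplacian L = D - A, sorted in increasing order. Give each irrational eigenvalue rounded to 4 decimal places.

[0, 2, 2, 2, 4, 4, 4, 6]

With the vertex order [a, b, c, d, e, f, g, h], the degrees are [3, 3, 3, 3, 3, 3, 3, 3], giving D = diag(3, 3, 3, 3, 3, 3, 3, 3) and L = D - A. L is symmetric positive semidefinite, so every eigenvalue is real and nonnegative.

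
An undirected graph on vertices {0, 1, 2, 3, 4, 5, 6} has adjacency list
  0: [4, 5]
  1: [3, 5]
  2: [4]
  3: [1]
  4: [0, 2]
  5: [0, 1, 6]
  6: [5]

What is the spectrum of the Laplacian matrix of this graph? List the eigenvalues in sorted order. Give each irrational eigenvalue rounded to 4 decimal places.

With the vertex order [0, 1, 2, 3, 4, 5, 6], the degrees are [2, 2, 1, 1, 2, 3, 1], giving D = diag(2, 2, 1, 1, 2, 3, 1) and L = D - A. Diagonalising L (or applying a numerical eigensolver to the 7x7 matrix) gives the spectrum above.

[0, 0.2603, 0.6262, 1.4055, 2.2742, 3.0996, 4.3342]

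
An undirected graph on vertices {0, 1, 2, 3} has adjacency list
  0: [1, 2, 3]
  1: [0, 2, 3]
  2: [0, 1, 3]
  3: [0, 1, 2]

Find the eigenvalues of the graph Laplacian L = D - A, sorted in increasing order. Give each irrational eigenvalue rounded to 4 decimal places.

With the vertex order [0, 1, 2, 3], the degrees are [3, 3, 3, 3], giving D = diag(3, 3, 3, 3) and L = D - A. Diagonalising L (or applying a numerical eigensolver to the 4x4 matrix) gives the spectrum above.

[0, 4, 4, 4]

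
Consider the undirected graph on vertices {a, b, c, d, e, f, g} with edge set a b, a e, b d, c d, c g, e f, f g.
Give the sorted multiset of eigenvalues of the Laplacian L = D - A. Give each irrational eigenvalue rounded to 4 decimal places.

Reading degrees in the order [a, b, c, d, e, f, g] gives [2, 2, 2, 2, 2, 2, 2]; set D = diag(2, 2, 2, 2, 2, 2, 2) and form L = D - A. L is symmetric positive semidefinite, so every eigenvalue is real and nonnegative. The single zero eigenvalue shows the graph is connected. The largest eigenvalue, 3.8019, is at most the vertex count 7. By the matrix-tree theorem the graph has (1/7) * product of the nonzero eigenvalues = 7 spanning trees.

[0, 0.7530, 0.7530, 2.4450, 2.4450, 3.8019, 3.8019]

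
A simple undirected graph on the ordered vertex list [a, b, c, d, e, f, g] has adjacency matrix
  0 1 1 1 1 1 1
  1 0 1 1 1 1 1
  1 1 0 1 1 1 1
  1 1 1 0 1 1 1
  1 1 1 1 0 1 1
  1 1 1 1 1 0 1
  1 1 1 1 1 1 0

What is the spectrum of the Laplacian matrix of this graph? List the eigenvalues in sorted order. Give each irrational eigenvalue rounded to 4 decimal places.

[0, 7, 7, 7, 7, 7, 7]

With the vertex order [a, b, c, d, e, f, g], the degrees are [6, 6, 6, 6, 6, 6, 6], giving D = diag(6, 6, 6, 6, 6, 6, 6) and L = D - A. Diagonalising L (or applying a numerical eigensolver to the 7x7 matrix) gives the spectrum above. There is one zero in the spectrum, matching the 1 component. The largest eigenvalue, 7, is at most the vertex count 7.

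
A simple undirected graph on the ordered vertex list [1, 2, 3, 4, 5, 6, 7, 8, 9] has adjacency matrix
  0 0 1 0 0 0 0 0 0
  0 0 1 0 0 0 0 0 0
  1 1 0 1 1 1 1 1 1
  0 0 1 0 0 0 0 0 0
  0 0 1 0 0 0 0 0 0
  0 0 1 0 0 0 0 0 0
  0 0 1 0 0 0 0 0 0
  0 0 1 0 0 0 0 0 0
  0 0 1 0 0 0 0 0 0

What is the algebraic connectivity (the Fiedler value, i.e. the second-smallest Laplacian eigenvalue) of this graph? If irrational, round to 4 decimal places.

Each diagonal entry of L is the vertex degree and each off-diagonal entry is -1 where an edge is present, 0 otherwise; in the order [1, 2, 3, 4, 5, 6, 7, 8, 9] the diagonal is [1, 1, 8, 1, 1, 1, 1, 1, 1]. The sorted Laplacian eigenvalues are [0, 1, 1, 1, 1, 1, 1, 1, 9]; the algebraic connectivity is the second entry, 1. The eigenvalues sum to 16, which equals trace(L) = 2|E|.

1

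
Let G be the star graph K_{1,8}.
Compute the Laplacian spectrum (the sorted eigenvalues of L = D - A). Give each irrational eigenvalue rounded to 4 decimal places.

[0, 1, 1, 1, 1, 1, 1, 1, 9]

The graph has 9 vertices and degree multiset [8, 1, 1, 1, 1, 1, 1, 1, 1]; D is the diagonal matrix of degrees and L = D - A. Since every row of L sums to 0, the all-ones vector is in the kernel and 0 is an eigenvalue.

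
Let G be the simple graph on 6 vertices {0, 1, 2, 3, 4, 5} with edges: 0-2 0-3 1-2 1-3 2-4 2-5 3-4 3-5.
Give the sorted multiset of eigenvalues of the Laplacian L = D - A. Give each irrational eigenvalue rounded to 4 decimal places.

[0, 2, 2, 2, 4, 6]

Each diagonal entry of L is the vertex degree and each off-diagonal entry is -1 where an edge is present, 0 otherwise; in the order [0, 1, 2, 3, 4, 5] the diagonal is [2, 2, 4, 4, 2, 2]. Since every row of L sums to 0, the all-ones vector is in the kernel and 0 is an eigenvalue. The largest eigenvalue, 6, is at most the vertex count 6.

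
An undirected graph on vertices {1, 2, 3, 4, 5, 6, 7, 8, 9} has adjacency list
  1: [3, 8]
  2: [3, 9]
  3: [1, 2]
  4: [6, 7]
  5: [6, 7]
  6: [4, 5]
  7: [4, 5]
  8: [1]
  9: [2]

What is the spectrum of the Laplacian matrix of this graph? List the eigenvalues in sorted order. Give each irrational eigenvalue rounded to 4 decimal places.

Reading degrees in the order [1, 2, 3, 4, 5, 6, 7, 8, 9] gives [2, 2, 2, 2, 2, 2, 2, 1, 1]; set D = diag(2, 2, 2, 2, 2, 2, 2, 1, 1) and form L = D - A. The multiplicity of 0 as a Laplacian eigenvalue equals the number of connected components. The 2 zero eigenvalues correspond to the 2 connected components. There are 2 zeros in the spectrum, matching the 2 components.

[0, 0, 0.3820, 1.3820, 2, 2, 2.6180, 3.6180, 4]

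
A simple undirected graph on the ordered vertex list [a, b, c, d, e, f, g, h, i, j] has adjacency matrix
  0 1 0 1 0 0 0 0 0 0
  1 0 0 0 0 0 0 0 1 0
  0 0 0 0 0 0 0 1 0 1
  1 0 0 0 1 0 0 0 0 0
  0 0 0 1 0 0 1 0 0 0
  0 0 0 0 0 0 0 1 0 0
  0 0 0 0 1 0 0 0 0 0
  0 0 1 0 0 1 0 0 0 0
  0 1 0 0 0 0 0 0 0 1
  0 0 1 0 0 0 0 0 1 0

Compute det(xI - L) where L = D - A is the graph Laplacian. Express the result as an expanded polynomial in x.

With the vertex order [a, b, c, d, e, f, g, h, i, j], the degrees are [2, 2, 2, 2, 2, 1, 1, 2, 2, 2], giving D = diag(2, 2, 2, 2, 2, 1, 1, 2, 2, 2) and L = D - A. Computing det(xI - L) by cofactor expansion (or equivalently via sum-over-permutations) gives x^10 - 18x^9 + 136x^8 - 560x^7 + 1365x^6 - 2002x^5 + 1716x^4 - 792x^3 + 165x^2 - 10x. The coefficient of x^9 equals -trace(L) = -18, matching the sum of degrees. There is one zero in the spectrum, matching the 1 component.

x^10 - 18x^9 + 136x^8 - 560x^7 + 1365x^6 - 2002x^5 + 1716x^4 - 792x^3 + 165x^2 - 10x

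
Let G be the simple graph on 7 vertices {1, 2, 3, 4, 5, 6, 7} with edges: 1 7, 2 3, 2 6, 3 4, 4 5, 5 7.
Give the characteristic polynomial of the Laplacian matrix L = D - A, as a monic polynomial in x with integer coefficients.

x^7 - 12x^6 + 55x^5 - 120x^4 + 126x^3 - 56x^2 + 7x

Each diagonal entry of L is the vertex degree and each off-diagonal entry is -1 where an edge is present, 0 otherwise; in the order [1, 2, 3, 4, 5, 6, 7] the diagonal is [1, 2, 2, 2, 2, 1, 2]. Computing det(xI - L) by cofactor expansion (or equivalently via sum-over-permutations) gives x^7 - 12x^6 + 55x^5 - 120x^4 + 126x^3 - 56x^2 + 7x. Since p(0) = det(-L) = 0, x divides p(x). The largest eigenvalue, 3.8019, is at most the vertex count 7.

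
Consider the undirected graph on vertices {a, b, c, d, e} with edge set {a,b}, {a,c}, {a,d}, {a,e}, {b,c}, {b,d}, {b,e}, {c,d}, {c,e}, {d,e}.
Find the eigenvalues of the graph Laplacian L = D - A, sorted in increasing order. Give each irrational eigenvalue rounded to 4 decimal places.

Each diagonal entry of L is the vertex degree and each off-diagonal entry is -1 where an edge is present, 0 otherwise; in the order [a, b, c, d, e] the diagonal is [4, 4, 4, 4, 4]. Since every row of L sums to 0, the all-ones vector is in the kernel and 0 is an eigenvalue. The largest eigenvalue, 5, is at most the vertex count 5.

[0, 5, 5, 5, 5]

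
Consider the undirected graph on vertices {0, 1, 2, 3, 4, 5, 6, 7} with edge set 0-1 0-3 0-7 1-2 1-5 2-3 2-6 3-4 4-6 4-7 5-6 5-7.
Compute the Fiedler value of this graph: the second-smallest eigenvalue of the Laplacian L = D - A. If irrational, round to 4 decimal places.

Each diagonal entry of L is the vertex degree and each off-diagonal entry is -1 where an edge is present, 0 otherwise; in the order [0, 1, 2, 3, 4, 5, 6, 7] the diagonal is [3, 3, 3, 3, 3, 3, 3, 3]. The smallest Laplacian eigenvalue is always 0. The next one, lambda_2 = 2, measures how hard the graph is to disconnect: larger values mean better connectivity.

2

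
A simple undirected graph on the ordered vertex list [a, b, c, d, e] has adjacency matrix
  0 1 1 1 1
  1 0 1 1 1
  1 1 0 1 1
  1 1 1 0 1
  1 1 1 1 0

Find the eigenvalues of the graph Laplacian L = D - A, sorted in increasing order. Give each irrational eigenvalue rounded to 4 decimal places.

Reading degrees in the order [a, b, c, d, e] gives [4, 4, 4, 4, 4]; set D = diag(4, 4, 4, 4, 4) and form L = D - A. The multiplicity of 0 as a Laplacian eigenvalue equals the number of connected components. The single zero eigenvalue shows the graph is connected.

[0, 5, 5, 5, 5]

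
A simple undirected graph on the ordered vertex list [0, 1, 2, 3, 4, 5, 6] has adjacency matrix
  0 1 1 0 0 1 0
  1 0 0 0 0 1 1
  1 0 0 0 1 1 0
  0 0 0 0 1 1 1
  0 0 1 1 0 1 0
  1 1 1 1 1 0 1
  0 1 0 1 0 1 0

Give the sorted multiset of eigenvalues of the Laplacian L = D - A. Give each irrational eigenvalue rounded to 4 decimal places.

[0, 2, 2, 4, 4, 5, 7]

Each diagonal entry of L is the vertex degree and each off-diagonal entry is -1 where an edge is present, 0 otherwise; in the order [0, 1, 2, 3, 4, 5, 6] the diagonal is [3, 3, 3, 3, 3, 6, 3]. Since every row of L sums to 0, the all-ones vector is in the kernel and 0 is an eigenvalue. The single zero eigenvalue shows the graph is connected. There is one zero in the spectrum, matching the 1 component.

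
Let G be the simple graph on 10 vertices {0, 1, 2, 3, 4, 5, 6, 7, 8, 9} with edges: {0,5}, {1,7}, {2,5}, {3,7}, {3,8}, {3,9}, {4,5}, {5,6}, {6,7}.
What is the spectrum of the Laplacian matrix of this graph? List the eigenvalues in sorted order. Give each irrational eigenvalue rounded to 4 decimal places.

[0, 0.1600, 0.5669, 1, 1, 1, 1.5488, 3.0612, 4.5184, 5.1446]

With the vertex order [0, 1, 2, 3, 4, 5, 6, 7, 8, 9], the degrees are [1, 1, 1, 3, 1, 4, 2, 3, 1, 1], giving D = diag(1, 1, 1, 3, 1, 4, 2, 3, 1, 1) and L = D - A. L is symmetric positive semidefinite, so every eigenvalue is real and nonnegative. The single zero eigenvalue shows the graph is connected. By the matrix-tree theorem the graph has (1/10) * product of the nonzero eigenvalues = 1 spanning tree. The eigenvalues sum to 18, which equals trace(L) = 2|E|.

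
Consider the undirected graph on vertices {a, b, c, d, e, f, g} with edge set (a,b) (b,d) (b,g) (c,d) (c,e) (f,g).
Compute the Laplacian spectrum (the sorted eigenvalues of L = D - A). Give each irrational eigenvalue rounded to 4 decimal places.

Reading degrees in the order [a, b, c, d, e, f, g] gives [1, 3, 2, 2, 1, 1, 2]; set D = diag(1, 3, 2, 2, 1, 1, 2) and form L = D - A. Diagonalising L (or applying a numerical eigensolver to the 7x7 matrix) gives the spectrum above. The single zero eigenvalue shows the graph is connected.

[0, 0.2603, 0.6262, 1.4055, 2.2742, 3.0996, 4.3342]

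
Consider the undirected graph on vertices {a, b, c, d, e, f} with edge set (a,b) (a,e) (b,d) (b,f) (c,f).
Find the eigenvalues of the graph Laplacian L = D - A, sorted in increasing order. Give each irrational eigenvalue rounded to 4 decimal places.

With the vertex order [a, b, c, d, e, f], the degrees are [2, 3, 1, 1, 1, 2], giving D = diag(2, 3, 1, 1, 1, 2) and L = D - A. Since every row of L sums to 0, the all-ones vector is in the kernel and 0 is an eigenvalue. The single zero eigenvalue shows the graph is connected.

[0, 0.3820, 0.6972, 2, 2.6180, 4.3028]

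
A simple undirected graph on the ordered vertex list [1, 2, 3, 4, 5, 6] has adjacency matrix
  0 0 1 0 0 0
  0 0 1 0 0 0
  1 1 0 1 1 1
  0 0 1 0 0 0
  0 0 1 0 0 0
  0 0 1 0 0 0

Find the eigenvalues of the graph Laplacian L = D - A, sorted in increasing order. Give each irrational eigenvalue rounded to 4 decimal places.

Each diagonal entry of L is the vertex degree and each off-diagonal entry is -1 where an edge is present, 0 otherwise; in the order [1, 2, 3, 4, 5, 6] the diagonal is [1, 1, 5, 1, 1, 1]. The multiplicity of 0 as a Laplacian eigenvalue equals the number of connected components.

[0, 1, 1, 1, 1, 6]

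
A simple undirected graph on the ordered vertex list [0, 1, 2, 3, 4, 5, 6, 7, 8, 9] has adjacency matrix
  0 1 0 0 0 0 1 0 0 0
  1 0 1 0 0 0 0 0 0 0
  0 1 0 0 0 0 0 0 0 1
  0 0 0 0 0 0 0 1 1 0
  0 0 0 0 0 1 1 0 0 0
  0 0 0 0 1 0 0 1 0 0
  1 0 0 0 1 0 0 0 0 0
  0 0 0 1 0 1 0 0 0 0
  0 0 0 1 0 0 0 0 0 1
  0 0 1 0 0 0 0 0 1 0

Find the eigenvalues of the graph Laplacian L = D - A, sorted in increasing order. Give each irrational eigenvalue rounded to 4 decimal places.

[0, 0.3820, 0.3820, 1.3820, 1.3820, 2.6180, 2.6180, 3.6180, 3.6180, 4]

With the vertex order [0, 1, 2, 3, 4, 5, 6, 7, 8, 9], the degrees are [2, 2, 2, 2, 2, 2, 2, 2, 2, 2], giving D = diag(2, 2, 2, 2, 2, 2, 2, 2, 2, 2) and L = D - A. L is symmetric positive semidefinite, so every eigenvalue is real and nonnegative. The single zero eigenvalue shows the graph is connected. The largest eigenvalue, 4, is at most the vertex count 10. By the matrix-tree theorem the graph has (1/10) * product of the nonzero eigenvalues = 10 spanning trees.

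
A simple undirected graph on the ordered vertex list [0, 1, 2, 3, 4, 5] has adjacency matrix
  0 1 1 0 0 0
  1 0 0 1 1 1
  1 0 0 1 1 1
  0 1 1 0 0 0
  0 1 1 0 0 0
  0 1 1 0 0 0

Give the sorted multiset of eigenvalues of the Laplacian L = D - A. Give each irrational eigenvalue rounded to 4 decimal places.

Reading degrees in the order [0, 1, 2, 3, 4, 5] gives [2, 4, 4, 2, 2, 2]; set D = diag(2, 4, 4, 2, 2, 2) and form L = D - A. Diagonalising L (or applying a numerical eigensolver to the 6x6 matrix) gives the spectrum above. By the matrix-tree theorem the graph has (1/6) * product of the nonzero eigenvalues = 32 spanning trees. There is one zero in the spectrum, matching the 1 component.

[0, 2, 2, 2, 4, 6]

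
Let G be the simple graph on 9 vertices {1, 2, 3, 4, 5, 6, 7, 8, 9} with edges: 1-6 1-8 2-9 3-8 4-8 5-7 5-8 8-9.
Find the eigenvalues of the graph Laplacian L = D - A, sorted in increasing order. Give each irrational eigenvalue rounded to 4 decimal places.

With the vertex order [1, 2, 3, 4, 5, 6, 7, 8, 9], the degrees are [2, 1, 1, 1, 2, 1, 1, 5, 2], giving D = diag(2, 1, 1, 1, 2, 1, 1, 5, 2) and L = D - A. The multiplicity of 0 as a Laplacian eigenvalue equals the number of connected components. There is one zero in the spectrum, matching the 1 component. By the matrix-tree theorem the graph has (1/9) * product of the nonzero eigenvalues = 1 spanning tree.

[0, 0.3820, 0.3820, 0.6711, 1, 2.1814, 2.6180, 2.6180, 6.1474]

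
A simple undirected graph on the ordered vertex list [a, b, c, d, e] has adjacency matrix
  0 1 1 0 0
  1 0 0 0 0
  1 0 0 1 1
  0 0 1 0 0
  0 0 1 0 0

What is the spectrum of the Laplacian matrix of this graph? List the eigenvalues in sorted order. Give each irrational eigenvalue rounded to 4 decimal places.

Reading degrees in the order [a, b, c, d, e] gives [2, 1, 3, 1, 1]; set D = diag(2, 1, 3, 1, 1) and form L = D - A. L is symmetric positive semidefinite, so every eigenvalue is real and nonnegative. The single zero eigenvalue shows the graph is connected.

[0, 0.5188, 1, 2.3111, 4.1701]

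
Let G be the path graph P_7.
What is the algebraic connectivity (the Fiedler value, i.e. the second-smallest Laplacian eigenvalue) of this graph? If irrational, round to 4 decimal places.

The graph has 7 vertices and degree multiset [2, 2, 2, 2, 2, 1, 1]; D is the diagonal matrix of degrees and L = D - A. Computing the eigenvalues of L and sorting gives [0, 0.1981, 0.7530, 1.5550, 2.4450, 3.2470, 3.8019]. The Fiedler value lambda_2 = 0.1981 is strictly positive, so the graph is connected. The eigenvalues sum to 12, which equals trace(L) = 2|E|.

0.1981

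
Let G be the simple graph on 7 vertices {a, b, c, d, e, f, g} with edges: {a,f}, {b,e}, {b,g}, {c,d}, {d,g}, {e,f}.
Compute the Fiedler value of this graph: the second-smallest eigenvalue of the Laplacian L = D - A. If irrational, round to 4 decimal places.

With the vertex order [a, b, c, d, e, f, g], the degrees are [1, 2, 1, 2, 2, 2, 2], giving D = diag(1, 2, 1, 2, 2, 2, 2) and L = D - A. The sorted Laplacian eigenvalues are [0, 0.1981, 0.7530, 1.5550, 2.4450, 3.2470, 3.8019]; the algebraic connectivity is the second entry, 0.1981. The eigenvalues sum to 12, which equals trace(L) = 2|E|. The largest eigenvalue, 3.8019, is at most the vertex count 7.

0.1981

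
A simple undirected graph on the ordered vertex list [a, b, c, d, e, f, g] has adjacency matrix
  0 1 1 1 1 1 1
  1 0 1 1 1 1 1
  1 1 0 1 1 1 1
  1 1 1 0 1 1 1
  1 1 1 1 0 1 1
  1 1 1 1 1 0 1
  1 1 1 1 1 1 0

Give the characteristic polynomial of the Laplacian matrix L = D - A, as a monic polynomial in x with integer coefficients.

x^7 - 42x^6 + 735x^5 - 6860x^4 + 36015x^3 - 100842x^2 + 117649x

Reading degrees in the order [a, b, c, d, e, f, g] gives [6, 6, 6, 6, 6, 6, 6]; set D = diag(6, 6, 6, 6, 6, 6, 6) and form L = D - A. The eigenvalues of L are [0, 7, 7, 7, 7, 7, 7]; the characteristic polynomial is the product of (x - lambda_i), which multiplies out to x^7 - 42x^6 + 735x^5 - 6860x^4 + 36015x^3 - 100842x^2 + 117649x. Since p(0) = det(-L) = 0, x divides p(x). By the matrix-tree theorem the graph has (1/7) * product of the nonzero eigenvalues = 16807 spanning trees.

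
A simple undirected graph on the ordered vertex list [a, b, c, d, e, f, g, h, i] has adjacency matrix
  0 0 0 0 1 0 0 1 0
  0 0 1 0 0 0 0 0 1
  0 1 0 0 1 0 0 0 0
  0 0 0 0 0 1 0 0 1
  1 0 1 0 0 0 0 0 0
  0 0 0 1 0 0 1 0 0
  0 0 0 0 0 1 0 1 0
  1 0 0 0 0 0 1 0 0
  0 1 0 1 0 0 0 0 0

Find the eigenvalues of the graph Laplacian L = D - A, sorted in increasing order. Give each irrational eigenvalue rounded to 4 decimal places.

[0, 0.4679, 0.4679, 1.6527, 1.6527, 3, 3, 3.8794, 3.8794]

Each diagonal entry of L is the vertex degree and each off-diagonal entry is -1 where an edge is present, 0 otherwise; in the order [a, b, c, d, e, f, g, h, i] the diagonal is [2, 2, 2, 2, 2, 2, 2, 2, 2]. Diagonalising L (or applying a numerical eigensolver to the 9x9 matrix) gives the spectrum above. The single zero eigenvalue shows the graph is connected. By the matrix-tree theorem the graph has (1/9) * product of the nonzero eigenvalues = 9 spanning trees.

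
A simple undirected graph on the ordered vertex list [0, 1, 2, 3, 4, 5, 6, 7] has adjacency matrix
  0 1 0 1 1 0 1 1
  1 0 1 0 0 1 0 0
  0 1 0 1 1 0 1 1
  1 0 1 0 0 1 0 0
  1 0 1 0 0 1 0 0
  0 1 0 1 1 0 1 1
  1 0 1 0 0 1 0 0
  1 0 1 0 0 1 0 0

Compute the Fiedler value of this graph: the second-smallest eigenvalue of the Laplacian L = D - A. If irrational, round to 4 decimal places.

With the vertex order [0, 1, 2, 3, 4, 5, 6, 7], the degrees are [5, 3, 5, 3, 3, 5, 3, 3], giving D = diag(5, 3, 5, 3, 3, 5, 3, 3) and L = D - A. The sorted Laplacian eigenvalues are [0, 3, 3, 3, 3, 5, 5, 8]; the algebraic connectivity is the second entry, 3.

3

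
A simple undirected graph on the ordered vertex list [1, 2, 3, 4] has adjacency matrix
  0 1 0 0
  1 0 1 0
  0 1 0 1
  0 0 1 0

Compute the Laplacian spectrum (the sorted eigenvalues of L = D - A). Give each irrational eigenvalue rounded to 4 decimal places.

[0, 0.5858, 2, 3.4142]

Each diagonal entry of L is the vertex degree and each off-diagonal entry is -1 where an edge is present, 0 otherwise; in the order [1, 2, 3, 4] the diagonal is [1, 2, 2, 1]. The multiplicity of 0 as a Laplacian eigenvalue equals the number of connected components. The single zero eigenvalue shows the graph is connected. The eigenvalues sum to 6, which equals trace(L) = 2|E|.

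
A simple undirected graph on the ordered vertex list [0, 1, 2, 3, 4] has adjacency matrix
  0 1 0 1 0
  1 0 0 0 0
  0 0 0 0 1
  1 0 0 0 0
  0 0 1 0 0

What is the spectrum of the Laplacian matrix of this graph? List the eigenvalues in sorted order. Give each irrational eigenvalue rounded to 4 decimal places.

[0, 0, 1, 2, 3]

Each diagonal entry of L is the vertex degree and each off-diagonal entry is -1 where an edge is present, 0 otherwise; in the order [0, 1, 2, 3, 4] the diagonal is [2, 1, 1, 1, 1]. Since every row of L sums to 0, the all-ones vector is in the kernel and 0 is an eigenvalue. The 2 zero eigenvalues correspond to the 2 connected components.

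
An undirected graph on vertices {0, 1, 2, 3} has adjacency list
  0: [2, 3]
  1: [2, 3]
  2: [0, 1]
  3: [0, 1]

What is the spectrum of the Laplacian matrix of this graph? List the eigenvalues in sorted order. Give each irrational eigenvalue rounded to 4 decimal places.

[0, 2, 2, 4]

With the vertex order [0, 1, 2, 3], the degrees are [2, 2, 2, 2], giving D = diag(2, 2, 2, 2) and L = D - A. L is symmetric positive semidefinite, so every eigenvalue is real and nonnegative. The largest eigenvalue, 4, is at most the vertex count 4.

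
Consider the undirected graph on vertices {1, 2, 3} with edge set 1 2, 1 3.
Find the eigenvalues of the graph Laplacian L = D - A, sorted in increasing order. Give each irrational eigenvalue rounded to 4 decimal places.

With the vertex order [1, 2, 3], the degrees are [2, 1, 1], giving D = diag(2, 1, 1) and L = D - A. The multiplicity of 0 as a Laplacian eigenvalue equals the number of connected components.

[0, 1, 3]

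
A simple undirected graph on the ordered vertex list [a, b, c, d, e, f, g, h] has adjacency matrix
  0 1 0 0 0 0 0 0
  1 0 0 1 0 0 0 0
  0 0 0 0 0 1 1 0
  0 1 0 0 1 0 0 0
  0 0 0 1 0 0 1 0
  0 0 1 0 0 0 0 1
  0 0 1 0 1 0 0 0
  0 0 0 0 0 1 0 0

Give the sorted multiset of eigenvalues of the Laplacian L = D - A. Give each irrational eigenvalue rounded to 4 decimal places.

Each diagonal entry of L is the vertex degree and each off-diagonal entry is -1 where an edge is present, 0 otherwise; in the order [a, b, c, d, e, f, g, h] the diagonal is [1, 2, 2, 2, 2, 2, 2, 1]. Diagonalising L (or applying a numerical eigensolver to the 8x8 matrix) gives the spectrum above. The single zero eigenvalue shows the graph is connected. By the matrix-tree theorem the graph has (1/8) * product of the nonzero eigenvalues = 1 spanning tree. The eigenvalues sum to 14, which equals trace(L) = 2|E|.

[0, 0.1522, 0.5858, 1.2346, 2, 2.7654, 3.4142, 3.8478]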